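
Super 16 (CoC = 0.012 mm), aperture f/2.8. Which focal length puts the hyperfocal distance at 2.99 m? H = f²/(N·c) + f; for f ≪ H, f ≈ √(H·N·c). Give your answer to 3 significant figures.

10.0 mm

From H = f²/(N·c) + f, with f ≪ H: f ≈ √(H·N·c) = √(2990 × 2.8 × 0.012) = √100.46 ≈ 10.02 mm.
The +f correction barely moves this — solving exactly, f² + N·c·f − N·c·H = 0 ⇒ f = (−N·c + √((N·c)² + 4·N·c·H))/2 = (−0.0336 + √401.86)/2 ≈ 10.006 mm, so f ≈ 10.0 mm.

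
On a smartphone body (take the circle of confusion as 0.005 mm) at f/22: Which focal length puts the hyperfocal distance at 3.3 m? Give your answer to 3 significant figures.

19.0 mm

From H = f²/(N·c) + f, with f ≪ H: f ≈ √(H·N·c) = √(3300 × 22 × 0.005) = √363.00 ≈ 19.05 mm.
Exact: f² + N·c·f − N·c·H = 0 ⇒ f = (−N·c + √((N·c)² + 4·N·c·H))/2 = (−0.11 + √1452.0)/2 ≈ 18.998 mm ≈ 19.0 mm.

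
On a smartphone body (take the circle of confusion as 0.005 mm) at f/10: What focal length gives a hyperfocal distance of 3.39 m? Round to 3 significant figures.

From H = f²/(N·c) + f, with f ≪ H: f ≈ √(H·N·c) = √(3390 × 10 × 0.005) = √169.50 ≈ 13.02 mm.
The +f correction barely moves this — solving exactly, f² + N·c·f − N·c·H = 0 ⇒ f = (−N·c + √((N·c)² + 4·N·c·H))/2 = (−0.05 + √678.00)/2 ≈ 12.994 mm, so f ≈ 13.0 mm.

13.0 mm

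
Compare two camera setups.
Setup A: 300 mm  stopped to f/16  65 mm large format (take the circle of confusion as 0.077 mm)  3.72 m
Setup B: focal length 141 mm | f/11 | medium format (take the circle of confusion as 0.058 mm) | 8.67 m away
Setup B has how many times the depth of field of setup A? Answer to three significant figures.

Setup A: H = 300²/(16×0.077) + 300 ≈ 73351.9 mm; DoF = Df − Dn = 3902.71 − 3553.63 ≈ 349.08 mm.
Setup B: H = 141²/(11×0.058) + 141 ≈ 31302.4 mm; DoF = Df − Dn = 11937.3 − 6806.9 ≈ 5130.4 mm.
Ratio = 5130.4 / 349.08 ≈ 14.7.

14.7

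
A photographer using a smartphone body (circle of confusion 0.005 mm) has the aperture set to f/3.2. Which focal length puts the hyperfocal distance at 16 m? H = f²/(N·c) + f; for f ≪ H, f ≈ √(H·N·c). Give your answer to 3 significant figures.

16.0 mm

From H = f²/(N·c) + f, with f ≪ H: f ≈ √(H·N·c) = √(16000 × 3.2 × 0.005) = √256.00 ≈ 16.00 mm.
The +f correction barely moves this — solving exactly, f² + N·c·f − N·c·H = 0 ⇒ f = (−N·c + √((N·c)² + 4·N·c·H))/2 = (−0.016 + √1024.0)/2 ≈ 15.992 mm, so f ≈ 16.0 mm.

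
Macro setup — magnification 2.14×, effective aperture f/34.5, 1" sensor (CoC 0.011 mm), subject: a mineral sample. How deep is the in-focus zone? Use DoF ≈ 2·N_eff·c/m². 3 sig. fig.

At magnification m, DoF ≈ 2·N_eff·c/m² = 2 × 34.5 × 0.011 / 2.14² = 0.759 / 4.58 ≈ 0.166 mm.

0.166 mm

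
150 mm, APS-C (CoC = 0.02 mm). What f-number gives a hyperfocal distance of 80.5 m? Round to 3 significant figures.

Rearrange H = f²/(N·c) + f for N: N = f² / ((H − f)·c).
N = 150² / ((80500 − 150) × 0.02) = 22500 / 1607 ≈ 14.

f/14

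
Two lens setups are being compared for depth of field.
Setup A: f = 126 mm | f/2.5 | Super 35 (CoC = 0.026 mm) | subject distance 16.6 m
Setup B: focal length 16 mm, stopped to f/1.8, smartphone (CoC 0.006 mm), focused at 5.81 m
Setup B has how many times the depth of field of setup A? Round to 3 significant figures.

Setup A: H = 126²/(2.5×0.026) + 126 ≈ 244372.2 mm; DoF = Df − Dn = 17800.6 − 15551.1 ≈ 2249.5 mm.
Setup B: H = 16²/(1.8×0.006) + 16 ≈ 23719.7 mm; DoF = Df − Dn = 7689.6 − 4668.8 ≈ 3020.8 mm.
Ratio = 3020.8 / 2249.5 ≈ 1.34.

1.34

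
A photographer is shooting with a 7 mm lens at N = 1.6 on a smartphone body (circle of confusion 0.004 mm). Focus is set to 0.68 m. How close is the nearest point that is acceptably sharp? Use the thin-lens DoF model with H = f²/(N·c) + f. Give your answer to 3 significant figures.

Hyperfocal distance H = f²/(N·c) + f = 7²/(1.6 × 0.004) + 7 = 49/0.0064 + 7 ≈ 7663.2 mm ≈ 7.663 m.
Near limit Dn = s·(H − f)/(H + s − 2f) = 680 × (7663.2 − 7) / (7663.2 + 680 − 2 × 7) = 680 × 7656.2 / 8329.2 ≈ 625.06 mm ≈ 0.625 m.

0.625 m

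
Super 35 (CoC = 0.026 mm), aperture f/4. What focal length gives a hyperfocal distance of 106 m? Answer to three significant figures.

105 mm

From H = f²/(N·c) + f, with f ≪ H: f ≈ √(H·N·c) = √(106000 × 4 × 0.026) = √11024 ≈ 105.0 mm.
The +f correction barely moves this — solving exactly, f² + N·c·f − N·c·H = 0 ⇒ f = (−N·c + √((N·c)² + 4·N·c·H))/2 = (−0.104 + √44096)/2 ≈ 104.94 mm, so f ≈ 105 mm.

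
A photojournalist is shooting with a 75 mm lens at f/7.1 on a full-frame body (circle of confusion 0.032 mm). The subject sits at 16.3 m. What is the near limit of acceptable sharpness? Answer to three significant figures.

Hyperfocal distance H = f²/(N·c) + f = 75²/(7.1 × 0.032) + 75 = 5625/0.2272 + 75 ≈ 24832.9 mm ≈ 24.83 m.
Near limit Dn = s·(H − f)/(H + s − 2f) = 16300 × (24832.9 − 75) / (24832.9 + 16300 − 2 × 75) = 16300 × 24757.9 / 40982.9 ≈ 9846.9 mm ≈ 9.85 m.

9.85 m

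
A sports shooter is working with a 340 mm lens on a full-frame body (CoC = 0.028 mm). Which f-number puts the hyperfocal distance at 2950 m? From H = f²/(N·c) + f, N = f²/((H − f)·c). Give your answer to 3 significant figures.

Rearrange H = f²/(N·c) + f for N: N = f² / ((H − f)·c).
N = 340² / ((2950000 − 340) × 0.028) = 115600 / 82590 ≈ 1.40.

f/1.40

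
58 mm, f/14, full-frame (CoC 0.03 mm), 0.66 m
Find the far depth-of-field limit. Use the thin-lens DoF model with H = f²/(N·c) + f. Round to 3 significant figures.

0.714 m

Hyperfocal distance H = f²/(N·c) + f = 58²/(14 × 0.03) + 58 = 3364/0.42 + 58 ≈ 8067.5 mm ≈ 8.068 m.
Far limit Df = s·(H − f)/(H − s) = 660 × (8067.5 − 58) / (8067.5 − 660) = 660 × 8009.5 / 7407.5 ≈ 713.64 mm ≈ 0.714 m.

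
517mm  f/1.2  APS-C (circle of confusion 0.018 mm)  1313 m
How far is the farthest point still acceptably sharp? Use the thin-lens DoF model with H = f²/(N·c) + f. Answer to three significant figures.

Hyperfocal distance H = f²/(N·c) + f = 517²/(1.2 × 0.018) + 517 = 267289/0.0216 + 517 ≈ 12375007.7 mm ≈ 12375 m.
Far limit Df = s·(H − f)/(H − s) = 1313000 × (12375007.7 − 517) / (12375007.7 − 1313000) = 1313000 × 12374490.7 / 11062007.7 ≈ 1468785 mm ≈ 1470 m.

1470 m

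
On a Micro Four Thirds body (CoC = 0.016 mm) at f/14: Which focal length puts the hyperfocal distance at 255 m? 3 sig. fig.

239 mm

From H = f²/(N·c) + f, with f ≪ H: f ≈ √(H·N·c) = √(255000 × 14 × 0.016) = √57120 ≈ 239.0 mm.
The +f correction barely moves this — solving exactly, f² + N·c·f − N·c·H = 0 ⇒ f = (−N·c + √((N·c)² + 4·N·c·H))/2 = (−0.224 + √228480)/2 ≈ 238.89 mm, so f ≈ 239 mm.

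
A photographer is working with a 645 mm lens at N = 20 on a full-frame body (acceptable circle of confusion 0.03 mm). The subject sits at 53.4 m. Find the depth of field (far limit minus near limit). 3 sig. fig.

8.17 m

Hyperfocal distance H = f²/(N·c) + f = 645²/(20 × 0.03) + 645 = 416025/0.6 + 645 ≈ 694020.0 mm ≈ 694.0 m.
Near limit Dn = s·(H − f)/(H + s − 2f) = 53400 × (694020.0 − 645) / (694020.0 + 53400 − 2 × 645) = 53400 × 693375.0 / 746130.0 ≈ 49624.4 mm.
Far limit Df = s·(H − f)/(H − s) = 53400 × (694020.0 − 645) / (694020.0 − 53400) = 53400 × 693375.0 / 640620.0 ≈ 57797.5 mm.
Depth of field = Df − Dn = 57797.5 − 49624.4 ≈ 8173.1 mm ≈ 8.17 m.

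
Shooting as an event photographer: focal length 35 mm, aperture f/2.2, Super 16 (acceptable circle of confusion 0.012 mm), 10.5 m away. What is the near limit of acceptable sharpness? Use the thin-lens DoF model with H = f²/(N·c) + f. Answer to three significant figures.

8.57 m

Hyperfocal distance H = f²/(N·c) + f = 35²/(2.2 × 0.012) + 35 = 1225/0.0264 + 35 ≈ 46436.5 mm ≈ 46.44 m.
Near limit Dn = s·(H − f)/(H + s − 2f) = 10500 × (46436.5 − 35) / (46436.5 + 10500 − 2 × 35) = 10500 × 46401.5 / 56866.5 ≈ 8567.7 mm ≈ 8.57 m.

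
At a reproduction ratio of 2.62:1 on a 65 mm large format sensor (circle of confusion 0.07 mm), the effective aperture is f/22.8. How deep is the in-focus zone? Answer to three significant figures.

0.465 mm

At magnification m, DoF ≈ 2·N_eff·c/m² = 2 × 22.8 × 0.07 / 2.62² = 3.192 / 6.864 ≈ 0.465 mm.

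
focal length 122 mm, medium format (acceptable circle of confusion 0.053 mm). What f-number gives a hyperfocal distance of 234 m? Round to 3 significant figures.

Rearrange H = f²/(N·c) + f for N: N = f² / ((H − f)·c).
N = 122² / ((234000 − 122) × 0.053) = 14884 / 12396 ≈ 1.20.

f/1.20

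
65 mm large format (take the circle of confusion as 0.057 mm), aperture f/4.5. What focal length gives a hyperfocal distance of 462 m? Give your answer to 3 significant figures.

From H = f²/(N·c) + f, with f ≪ H: f ≈ √(H·N·c) = √(462000 × 4.5 × 0.057) = √118503 ≈ 344.2 mm.
The +f correction barely moves this — solving exactly, f² + N·c·f − N·c·H = 0 ⇒ f = (−N·c + √((N·c)² + 4·N·c·H))/2 = (−0.2565 + √474012)/2 ≈ 344.11 mm, so f ≈ 344 mm.

344 mm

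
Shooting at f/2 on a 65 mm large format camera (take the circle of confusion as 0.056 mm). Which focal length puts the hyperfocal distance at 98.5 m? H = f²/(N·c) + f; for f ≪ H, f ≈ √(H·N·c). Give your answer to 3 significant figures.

105 mm

From H = f²/(N·c) + f, with f ≪ H: f ≈ √(H·N·c) = √(98500 × 2 × 0.056) = √11032 ≈ 105.0 mm.
The +f correction barely moves this — solving exactly, f² + N·c·f − N·c·H = 0 ⇒ f = (−N·c + √((N·c)² + 4·N·c·H))/2 = (−0.112 + √44128)/2 ≈ 104.98 mm, so f ≈ 105 mm.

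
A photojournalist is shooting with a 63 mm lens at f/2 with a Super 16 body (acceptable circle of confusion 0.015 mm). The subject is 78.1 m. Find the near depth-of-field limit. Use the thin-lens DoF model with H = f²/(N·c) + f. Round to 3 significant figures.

49.1 m

Hyperfocal distance H = f²/(N·c) + f = 63²/(2 × 0.015) + 63 = 3969/0.03 + 63 ≈ 132363.0 mm ≈ 132.4 m.
Near limit Dn = s·(H − f)/(H + s − 2f) = 78100 × (132363.0 − 63) / (132363.0 + 78100 − 2 × 63) = 78100 × 132300.0 / 210337.0 ≈ 49124 mm ≈ 49.1 m.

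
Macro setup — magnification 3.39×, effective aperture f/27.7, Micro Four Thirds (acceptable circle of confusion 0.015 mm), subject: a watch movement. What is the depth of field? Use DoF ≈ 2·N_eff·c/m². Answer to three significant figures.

0.0723 mm

At magnification m, DoF ≈ 2·N_eff·c/m² = 2 × 27.7 × 0.015 / 3.39² = 0.831 / 11.49 ≈ 0.0723 mm.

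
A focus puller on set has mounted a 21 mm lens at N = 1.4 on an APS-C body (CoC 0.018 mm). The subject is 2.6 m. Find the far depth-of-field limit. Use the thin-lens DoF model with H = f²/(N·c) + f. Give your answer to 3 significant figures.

3.05 m

Hyperfocal distance H = f²/(N·c) + f = 21²/(1.4 × 0.018) + 21 = 441/0.0252 + 21 ≈ 17521.0 mm ≈ 17.52 m.
Far limit Df = s·(H − f)/(H − s) = 2600 × (17521.0 − 21) / (17521.0 − 2600) = 2600 × 17500.0 / 14921.0 ≈ 3049.4 mm ≈ 3.05 m.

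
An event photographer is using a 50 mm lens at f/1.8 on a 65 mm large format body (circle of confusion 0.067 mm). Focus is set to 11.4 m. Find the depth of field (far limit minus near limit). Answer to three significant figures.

17.8 m

Hyperfocal distance H = f²/(N·c) + f = 50²/(1.8 × 0.067) + 50 = 2500/0.1206 + 50 ≈ 20779.7 mm ≈ 20.78 m.
Near limit Dn = s·(H − f)/(H + s − 2f) = 11400 × (20779.7 − 50) / (20779.7 + 11400 − 2 × 50) = 11400 × 20729.7 / 32079.7 ≈ 7367 mm.
Far limit Df = s·(H − f)/(H − s) = 11400 × (20779.7 − 50) / (20779.7 − 11400) = 11400 × 20729.7 / 9379.7 ≈ 25195 mm.
Depth of field = Df − Dn = 25195 − 7367 ≈ 17828 mm ≈ 17.8 m.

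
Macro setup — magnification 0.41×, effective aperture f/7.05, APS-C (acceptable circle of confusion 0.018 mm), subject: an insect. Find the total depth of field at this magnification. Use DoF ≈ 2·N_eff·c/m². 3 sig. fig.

At magnification m, DoF ≈ 2·N_eff·c/m² = 2 × 7.05 × 0.018 / 0.41² = 0.2538 / 0.1681 ≈ 1.51 mm.

1.51 mm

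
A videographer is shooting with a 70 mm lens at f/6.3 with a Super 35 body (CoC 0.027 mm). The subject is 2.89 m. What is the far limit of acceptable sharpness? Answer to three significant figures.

Hyperfocal distance H = f²/(N·c) + f = 70²/(6.3 × 0.027) + 70 = 4900/0.1701 + 70 ≈ 28876.6 mm ≈ 28.88 m.
Far limit Df = s·(H − f)/(H − s) = 2890 × (28876.6 − 70) / (28876.6 − 2890) = 2890 × 28806.6 / 25986.6 ≈ 3203.6 mm ≈ 3.20 m.

3.20 m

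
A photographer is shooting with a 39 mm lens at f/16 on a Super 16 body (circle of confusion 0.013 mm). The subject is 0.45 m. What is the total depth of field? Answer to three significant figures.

50.7 mm

Hyperfocal distance H = f²/(N·c) + f = 39²/(16 × 0.013) + 39 = 1521/0.208 + 39 ≈ 7351.5 mm ≈ 7.351 m.
Near limit Dn = s·(H − f)/(H + s − 2f) = 450 × (7351.5 − 39) / (7351.5 + 450 − 2 × 39) = 450 × 7312.5 / 7723.5 ≈ 426.054 mm.
Far limit Df = s·(H − f)/(H − s) = 450 × (7351.5 − 39) / (7351.5 − 450) = 450 × 7312.5 / 6901.5 ≈ 476.799 mm.
Depth of field = Df − Dn = 476.799 − 426.054 ≈ 50.745 mm.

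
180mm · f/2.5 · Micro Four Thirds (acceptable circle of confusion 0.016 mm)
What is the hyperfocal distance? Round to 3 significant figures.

Hyperfocal distance H = f²/(N·c) + f = 180²/(2.5 × 0.016) + 180 = 32400/0.04 + 180 ≈ 810180.0 mm ≈ 810 m.

810 m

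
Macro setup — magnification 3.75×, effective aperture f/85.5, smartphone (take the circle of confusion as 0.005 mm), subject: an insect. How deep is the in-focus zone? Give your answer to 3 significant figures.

At magnification m, DoF ≈ 2·N_eff·c/m² = 2 × 85.5 × 0.005 / 3.75² = 0.855 / 14.06 ≈ 0.0608 mm.

0.0608 mm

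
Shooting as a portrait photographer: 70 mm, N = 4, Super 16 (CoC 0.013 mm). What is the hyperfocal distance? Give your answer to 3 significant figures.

94.3 m

Hyperfocal distance H = f²/(N·c) + f = 70²/(4 × 0.013) + 70 = 4900/0.052 + 70 ≈ 94300.8 mm ≈ 94.3 m.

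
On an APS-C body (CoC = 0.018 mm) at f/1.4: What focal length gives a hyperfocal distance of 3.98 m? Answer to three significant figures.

From H = f²/(N·c) + f, with f ≪ H: f ≈ √(H·N·c) = √(3980 × 1.4 × 0.018) = √100.30 ≈ 10.01 mm.
The +f correction barely moves this — solving exactly, f² + N·c·f − N·c·H = 0 ⇒ f = (−N·c + √((N·c)² + 4·N·c·H))/2 = (−0.0252 + √401.18)/2 ≈ 10.002 mm, so f ≈ 10.0 mm.

10.0 mm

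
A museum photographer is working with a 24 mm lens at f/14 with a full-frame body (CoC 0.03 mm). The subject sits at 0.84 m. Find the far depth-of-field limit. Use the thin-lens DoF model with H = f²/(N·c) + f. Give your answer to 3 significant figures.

Hyperfocal distance H = f²/(N·c) + f = 24²/(14 × 0.03) + 24 = 576/0.42 + 24 ≈ 1395.4 mm ≈ 1.395 m.
Far limit Df = s·(H − f)/(H − s) = 840 × (1395.4 − 24) / (1395.4 − 840) = 840 × 1371.4 / 555.4 ≈ 2074.1 mm ≈ 2.07 m.

2.07 m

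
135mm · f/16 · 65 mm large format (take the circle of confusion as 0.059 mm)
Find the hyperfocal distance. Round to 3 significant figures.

Hyperfocal distance H = f²/(N·c) + f = 135²/(16 × 0.059) + 135 = 18225/0.944 + 135 ≈ 19441.1 mm ≈ 19.4 m.

19.4 m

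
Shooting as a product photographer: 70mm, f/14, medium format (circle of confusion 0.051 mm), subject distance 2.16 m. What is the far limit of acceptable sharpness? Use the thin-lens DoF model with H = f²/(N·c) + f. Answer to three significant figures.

3.11 m

Hyperfocal distance H = f²/(N·c) + f = 70²/(14 × 0.051) + 70 = 4900/0.714 + 70 ≈ 6932.7 mm ≈ 6.933 m.
Far limit Df = s·(H − f)/(H − s) = 2160 × (6932.7 − 70) / (6932.7 − 2160) = 2160 × 6862.7 / 4772.7 ≈ 3105.9 mm ≈ 3.11 m.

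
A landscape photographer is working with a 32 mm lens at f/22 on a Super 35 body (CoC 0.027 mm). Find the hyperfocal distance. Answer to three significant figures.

1.76 m

Hyperfocal distance H = f²/(N·c) + f = 32²/(22 × 0.027) + 32 = 1024/0.594 + 32 ≈ 1755.9 mm ≈ 1.76 m.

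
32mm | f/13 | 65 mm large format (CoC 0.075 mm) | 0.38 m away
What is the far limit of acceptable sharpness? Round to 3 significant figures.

0.568 m

Hyperfocal distance H = f²/(N·c) + f = 32²/(13 × 0.075) + 32 = 1024/0.975 + 32 ≈ 1082.3 mm ≈ 1.082 m.
Far limit Df = s·(H − f)/(H − s) = 380 × (1082.3 − 32) / (1082.3 − 380) = 380 × 1050.3 / 702.3 ≈ 568.31 mm ≈ 0.568 m.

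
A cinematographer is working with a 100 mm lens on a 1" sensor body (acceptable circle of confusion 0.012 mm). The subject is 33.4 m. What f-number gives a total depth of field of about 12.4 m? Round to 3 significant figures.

f/4.50

Write h = H − f = f²/(N·c). The thin-lens limits are Dn = s·h/(h + (s−f)) and Df = s·h/(h − (s−f)), so DoF = Df − Dn = 2·s·(s−f)·h / (h² − (s−f)²).
That is a quadratic in h: DoF·h² − 2·s·(s−f)·h − DoF·(s−f)² = 0 ⇒ h = (s−f)·(s + √(s² + DoF²)) / DoF = 33300 × (33400 + √(33400² + 12400²)) / 12400 = 33300 × (33400 + 35627.5) / 12400 ≈ 185372 mm.
Then N = f²/(c·h) = 100² / (0.012 × 185372) = 10000 / 2224.5 ≈ 4.50.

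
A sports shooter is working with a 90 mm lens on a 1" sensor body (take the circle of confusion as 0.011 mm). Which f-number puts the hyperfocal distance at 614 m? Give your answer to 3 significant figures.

f/1.20

Rearrange H = f²/(N·c) + f for N: N = f² / ((H − f)·c).
N = 90² / ((614000 − 90) × 0.011) = 8100 / 6753 ≈ 1.20.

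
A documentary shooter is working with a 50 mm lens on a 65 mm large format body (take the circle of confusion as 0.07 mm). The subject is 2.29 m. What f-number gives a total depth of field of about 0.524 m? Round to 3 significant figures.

Write h = H − f = f²/(N·c). The thin-lens limits are Dn = s·h/(h + (s−f)) and Df = s·h/(h − (s−f)), so DoF = Df − Dn = 2·s·(s−f)·h / (h² − (s−f)²).
That is a quadratic in h: DoF·h² − 2·s·(s−f)·h − DoF·(s−f)² = 0 ⇒ h = (s−f)·(s + √(s² + DoF²)) / DoF = 2240 × (2290 + √(2290² + 524²)) / 524 = 2240 × (2290 + 2349.19) / 524 ≈ 19832 mm.
Then N = f²/(c·h) = 50² / (0.07 × 19832) = 2500 / 1388.2 ≈ 1.80.

f/1.80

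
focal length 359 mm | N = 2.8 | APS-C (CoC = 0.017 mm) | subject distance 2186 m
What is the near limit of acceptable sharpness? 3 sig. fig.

Hyperfocal distance H = f²/(N·c) + f = 359²/(2.8 × 0.017) + 359 = 128881/0.0476 + 359 ≈ 2707943.0 mm ≈ 2708 m.
Near limit Dn = s·(H − f)/(H + s − 2f) = 2186000 × (2707943.0 − 359) / (2707943.0 + 2186000 − 2 × 359) = 2186000 × 2707584.0 / 4893225.0 ≈ 1209586 mm ≈ 1210 m.

1210 m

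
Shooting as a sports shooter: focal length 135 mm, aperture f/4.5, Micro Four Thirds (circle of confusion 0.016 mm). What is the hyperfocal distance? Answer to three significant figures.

253 m

Hyperfocal distance H = f²/(N·c) + f = 135²/(4.5 × 0.016) + 135 = 18225/0.072 + 135 ≈ 253260.0 mm ≈ 253 m.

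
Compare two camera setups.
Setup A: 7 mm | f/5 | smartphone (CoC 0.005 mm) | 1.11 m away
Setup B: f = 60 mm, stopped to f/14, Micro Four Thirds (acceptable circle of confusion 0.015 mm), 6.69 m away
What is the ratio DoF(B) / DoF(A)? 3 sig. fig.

Setup A: H = 7²/(5×0.005) + 7 ≈ 1967.0 mm; DoF = Df − Dn = 2538.6 − 710.3 ≈ 1828.3 mm.
Setup B: H = 60²/(14×0.015) + 60 ≈ 17202.9 mm; DoF = Df − Dn = 10909.1 − 4824.2 ≈ 6084.9 mm.
Ratio = 6084.9 / 1828.3 ≈ 3.33.

3.33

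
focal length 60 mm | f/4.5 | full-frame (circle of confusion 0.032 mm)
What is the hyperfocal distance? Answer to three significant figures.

Hyperfocal distance H = f²/(N·c) + f = 60²/(4.5 × 0.032) + 60 = 3600/0.144 + 60 ≈ 25060.0 mm ≈ 25.1 m.

25.1 m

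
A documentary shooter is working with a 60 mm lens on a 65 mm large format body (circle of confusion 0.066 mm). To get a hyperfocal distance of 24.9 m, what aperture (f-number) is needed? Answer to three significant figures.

Rearrange H = f²/(N·c) + f for N: N = f² / ((H − f)·c).
N = 60² / ((24900 − 60) × 0.066) = 3600 / 1639 ≈ 2.20.

f/2.20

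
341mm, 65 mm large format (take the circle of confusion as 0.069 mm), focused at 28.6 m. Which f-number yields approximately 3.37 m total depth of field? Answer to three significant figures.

Write h = H − f = f²/(N·c). The thin-lens limits are Dn = s·h/(h + (s−f)) and Df = s·h/(h − (s−f)), so DoF = Df − Dn = 2·s·(s−f)·h / (h² − (s−f)²).
That is a quadratic in h: DoF·h² − 2·s·(s−f)·h − DoF·(s−f)² = 0 ⇒ h = (s−f)·(s + √(s² + DoF²)) / DoF = 28259 × (28600 + √(28600² + 3370²)) / 3370 = 28259 × (28600 + 28797.9) / 3370 ≈ 481307 mm.
Then N = f²/(c·h) = 341² / (0.069 × 481307) = 116281 / 33210 ≈ 3.50.

f/3.50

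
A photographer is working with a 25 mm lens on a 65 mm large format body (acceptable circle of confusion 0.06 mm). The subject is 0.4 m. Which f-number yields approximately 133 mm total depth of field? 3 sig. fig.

f/4.50

Write h = H − f = f²/(N·c). The thin-lens limits are Dn = s·h/(h + (s−f)) and Df = s·h/(h − (s−f)), so DoF = Df − Dn = 2·s·(s−f)·h / (h² − (s−f)²).
That is a quadratic in h: DoF·h² − 2·s·(s−f)·h − DoF·(s−f)² = 0 ⇒ h = (s−f)·(s + √(s² + DoF²)) / DoF = 375 × (400 + √(400² + 133²)) / 133 = 375 × (400 + 421.532) / 133 ≈ 2316.3 mm.
Then N = f²/(c·h) = 25² / (0.06 × 2316.3) = 625 / 138.98 ≈ 4.50.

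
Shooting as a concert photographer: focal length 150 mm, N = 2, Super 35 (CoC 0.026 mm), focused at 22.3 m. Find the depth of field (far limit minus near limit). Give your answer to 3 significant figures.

2.29 m

Hyperfocal distance H = f²/(N·c) + f = 150²/(2 × 0.026) + 150 = 22500/0.052 + 150 ≈ 432842.3 mm ≈ 432.8 m.
Near limit Dn = s·(H − f)/(H + s − 2f) = 22300 × (432842.3 − 150) / (432842.3 + 22300 − 2 × 150) = 22300 × 432692.3 / 454842.3 ≈ 21214.0 mm.
Far limit Df = s·(H − f)/(H − s) = 22300 × (432842.3 − 150) / (432842.3 − 22300) = 22300 × 432692.3 / 410542.3 ≈ 23503.2 mm.
Depth of field = Df − Dn = 23503.2 − 21214.0 ≈ 2289.2 mm ≈ 2.29 m.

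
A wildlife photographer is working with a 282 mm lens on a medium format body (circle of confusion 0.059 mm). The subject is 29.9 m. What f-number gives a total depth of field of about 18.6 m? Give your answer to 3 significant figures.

f/13

Write h = H − f = f²/(N·c). The thin-lens limits are Dn = s·h/(h + (s−f)) and Df = s·h/(h − (s−f)), so DoF = Df − Dn = 2·s·(s−f)·h / (h² − (s−f)²).
That is a quadratic in h: DoF·h² − 2·s·(s−f)·h − DoF·(s−f)² = 0 ⇒ h = (s−f)·(s + √(s² + DoF²)) / DoF = 29618 × (29900 + √(29900² + 18600²)) / 18600 = 29618 × (29900 + 35213.2) / 18600 ≈ 103684 mm.
Then N = f²/(c·h) = 282² / (0.059 × 103684) = 79524 / 6117.4 ≈ 13.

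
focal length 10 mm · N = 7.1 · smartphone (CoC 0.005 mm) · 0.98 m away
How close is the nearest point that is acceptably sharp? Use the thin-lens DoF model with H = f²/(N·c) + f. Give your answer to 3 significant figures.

0.729 m

Hyperfocal distance H = f²/(N·c) + f = 10²/(7.1 × 0.005) + 10 = 100/0.0355 + 10 ≈ 2826.9 mm ≈ 2.827 m.
Near limit Dn = s·(H − f)/(H + s − 2f) = 980 × (2826.9 − 10) / (2826.9 + 980 − 2 × 10) = 980 × 2816.9 / 3786.9 ≈ 728.98 mm ≈ 0.729 m.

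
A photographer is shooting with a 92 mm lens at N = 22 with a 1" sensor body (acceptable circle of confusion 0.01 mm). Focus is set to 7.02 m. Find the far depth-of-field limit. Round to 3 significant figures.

8.56 m

Hyperfocal distance H = f²/(N·c) + f = 92²/(22 × 0.01) + 92 = 8464/0.22 + 92 ≈ 38564.7 mm ≈ 38.56 m.
Far limit Df = s·(H − f)/(H − s) = 7020 × (38564.7 − 92) / (38564.7 − 7020) = 7020 × 38472.7 / 31544.7 ≈ 8561.8 mm ≈ 8.56 m.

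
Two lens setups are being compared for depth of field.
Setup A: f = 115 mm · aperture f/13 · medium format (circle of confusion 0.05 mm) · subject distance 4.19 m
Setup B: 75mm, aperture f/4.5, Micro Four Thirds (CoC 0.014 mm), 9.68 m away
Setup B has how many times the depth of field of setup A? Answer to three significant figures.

1.21

Setup A: H = 115²/(13×0.05) + 115 ≈ 20461.2 mm; DoF = Df − Dn = 5239.4 − 3490.8 ≈ 1748.6 mm.
Setup B: H = 75²/(4.5×0.014) + 75 ≈ 89360.7 mm; DoF = Df − Dn = 10846.9 − 8739.8 ≈ 2107.1 mm.
Ratio = 2107.1 / 1748.6 ≈ 1.21.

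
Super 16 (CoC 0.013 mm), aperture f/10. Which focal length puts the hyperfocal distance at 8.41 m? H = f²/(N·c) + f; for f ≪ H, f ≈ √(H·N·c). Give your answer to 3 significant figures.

From H = f²/(N·c) + f, with f ≪ H: f ≈ √(H·N·c) = √(8410 × 10 × 0.013) = √1093.3 ≈ 33.07 mm.
Exact: f² + N·c·f − N·c·H = 0 ⇒ f = (−N·c + √((N·c)² + 4·N·c·H))/2 = (−0.13 + √4373.2)/2 ≈ 33.000 mm ≈ 33.0 mm.

33.0 mm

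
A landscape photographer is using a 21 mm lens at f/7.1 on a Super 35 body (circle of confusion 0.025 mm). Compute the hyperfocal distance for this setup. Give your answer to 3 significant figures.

Hyperfocal distance H = f²/(N·c) + f = 21²/(7.1 × 0.025) + 21 = 441/0.1775 + 21 ≈ 2505.5 mm ≈ 2.51 m.

2.51 m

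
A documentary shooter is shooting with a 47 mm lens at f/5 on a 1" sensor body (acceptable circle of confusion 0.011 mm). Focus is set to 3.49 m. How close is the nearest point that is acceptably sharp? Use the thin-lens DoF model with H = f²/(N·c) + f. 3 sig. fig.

3.21 m

Hyperfocal distance H = f²/(N·c) + f = 47²/(5 × 0.011) + 47 = 2209/0.055 + 47 ≈ 40210.6 mm ≈ 40.21 m.
Near limit Dn = s·(H − f)/(H + s − 2f) = 3490 × (40210.6 − 47) / (40210.6 + 3490 − 2 × 47) = 3490 × 40163.6 / 43606.6 ≈ 3214.4 mm ≈ 3.21 m.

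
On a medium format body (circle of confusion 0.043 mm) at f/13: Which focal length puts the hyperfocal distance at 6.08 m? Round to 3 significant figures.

58.0 mm

From H = f²/(N·c) + f, with f ≪ H: f ≈ √(H·N·c) = √(6080 × 13 × 0.043) = √3398.7 ≈ 58.30 mm.
Exact: f² + N·c·f − N·c·H = 0 ⇒ f = (−N·c + √((N·c)² + 4·N·c·H))/2 = (−0.559 + √13595)/2 ≈ 58.020 mm ≈ 58.0 mm.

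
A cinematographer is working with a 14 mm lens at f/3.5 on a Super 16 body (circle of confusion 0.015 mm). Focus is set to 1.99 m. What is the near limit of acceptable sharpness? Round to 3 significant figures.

1.30 m

Hyperfocal distance H = f²/(N·c) + f = 14²/(3.5 × 0.015) + 14 = 196/0.0525 + 14 ≈ 3747.3 mm ≈ 3.747 m.
Near limit Dn = s·(H − f)/(H + s − 2f) = 1990 × (3747.3 − 14) / (3747.3 + 1990 − 2 × 14) = 1990 × 3733.3 / 5709.3 ≈ 1301.3 mm ≈ 1.30 m.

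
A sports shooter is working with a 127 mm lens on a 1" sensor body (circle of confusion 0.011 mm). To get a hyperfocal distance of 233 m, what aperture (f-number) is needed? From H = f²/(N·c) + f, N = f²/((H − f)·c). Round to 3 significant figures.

Rearrange H = f²/(N·c) + f for N: N = f² / ((H − f)·c).
N = 127² / ((233000 − 127) × 0.011) = 16129 / 2562 ≈ 6.30.

f/6.30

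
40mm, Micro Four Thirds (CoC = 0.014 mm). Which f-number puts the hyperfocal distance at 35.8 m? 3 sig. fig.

Rearrange H = f²/(N·c) + f for N: N = f² / ((H − f)·c).
N = 40² / ((35800 − 40) × 0.014) = 1600 / 500.6 ≈ 3.20.

f/3.20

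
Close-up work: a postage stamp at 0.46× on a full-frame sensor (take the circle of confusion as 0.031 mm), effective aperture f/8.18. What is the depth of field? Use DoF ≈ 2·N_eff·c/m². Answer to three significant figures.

At magnification m, DoF ≈ 2·N_eff·c/m² = 2 × 8.18 × 0.031 / 0.46² = 0.5072 / 0.2116 ≈ 2.4 mm.

2.40 mm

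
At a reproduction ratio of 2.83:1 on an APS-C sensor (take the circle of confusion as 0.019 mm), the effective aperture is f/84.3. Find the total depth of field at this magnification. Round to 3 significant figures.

0.400 mm

At magnification m, DoF ≈ 2·N_eff·c/m² = 2 × 84.3 × 0.019 / 2.83² = 3.203 / 8.009 ≈ 0.4 mm.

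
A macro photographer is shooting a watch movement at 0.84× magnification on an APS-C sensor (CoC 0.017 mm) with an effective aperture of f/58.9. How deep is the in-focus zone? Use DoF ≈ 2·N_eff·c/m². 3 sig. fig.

2.84 mm

At magnification m, DoF ≈ 2·N_eff·c/m² = 2 × 58.9 × 0.017 / 0.84² = 2.003 / 0.7056 ≈ 2.84 mm.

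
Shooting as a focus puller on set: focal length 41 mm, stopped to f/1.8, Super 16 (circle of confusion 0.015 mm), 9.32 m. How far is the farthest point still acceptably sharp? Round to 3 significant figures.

11.0 m

Hyperfocal distance H = f²/(N·c) + f = 41²/(1.8 × 0.015) + 41 = 1681/0.027 + 41 ≈ 62300.3 mm ≈ 62.30 m.
Far limit Df = s·(H − f)/(H − s) = 9320 × (62300.3 − 41) / (62300.3 − 9320) = 9320 × 62259.3 / 52980.3 ≈ 10952 mm ≈ 11.0 m.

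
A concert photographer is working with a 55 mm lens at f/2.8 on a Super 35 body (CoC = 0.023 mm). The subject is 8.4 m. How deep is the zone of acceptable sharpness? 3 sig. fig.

3.08 m

Hyperfocal distance H = f²/(N·c) + f = 55²/(2.8 × 0.023) + 55 = 3025/0.0644 + 55 ≈ 47027.0 mm ≈ 47.03 m.
Near limit Dn = s·(H − f)/(H + s − 2f) = 8400 × (47027.0 − 55) / (47027.0 + 8400 − 2 × 55) = 8400 × 46972.0 / 55317.0 ≈ 7132.8 mm.
Far limit Df = s·(H − f)/(H − s) = 8400 × (47027.0 − 55) / (47027.0 − 8400) = 8400 × 46972.0 / 38627.0 ≈ 10214.7 mm.
Depth of field = Df − Dn = 10214.7 − 7132.8 ≈ 3081.9 mm ≈ 3.08 m.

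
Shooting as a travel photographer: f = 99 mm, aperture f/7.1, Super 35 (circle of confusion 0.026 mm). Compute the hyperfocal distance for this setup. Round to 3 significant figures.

Hyperfocal distance H = f²/(N·c) + f = 99²/(7.1 × 0.026) + 99 = 9801/0.1846 + 99 ≈ 53192.2 mm ≈ 53.2 m.

53.2 m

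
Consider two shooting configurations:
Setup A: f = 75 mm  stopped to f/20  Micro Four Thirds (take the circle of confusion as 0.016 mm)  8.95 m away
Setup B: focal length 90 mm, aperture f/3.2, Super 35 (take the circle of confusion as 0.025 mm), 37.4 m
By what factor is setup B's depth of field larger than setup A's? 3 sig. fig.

Setup A: H = 75²/(20×0.016) + 75 ≈ 17653.1 mm; DoF = Df − Dn = 18077 − 5947 ≈ 12130 mm.
Setup B: H = 90²/(3.2×0.025) + 90 ≈ 101340.0 mm; DoF = Df − Dn = 59223 − 27329 ≈ 31894 mm.
Ratio = 31894 / 12130 ≈ 2.63.

2.63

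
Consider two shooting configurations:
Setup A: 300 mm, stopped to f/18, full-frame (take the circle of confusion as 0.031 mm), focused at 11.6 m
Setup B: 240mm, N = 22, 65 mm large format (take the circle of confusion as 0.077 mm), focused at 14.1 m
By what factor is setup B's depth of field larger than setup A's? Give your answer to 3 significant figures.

Setup A: H = 300²/(18×0.031) + 300 ≈ 161590.3 mm; DoF = Df − Dn = 12473.9 − 10840.5 ≈ 1633.4 mm.
Setup B: H = 240²/(22×0.077) + 240 ≈ 34242.4 mm; DoF = Df − Dn = 23802 − 10017 ≈ 13785 mm.
Ratio = 13785 / 1633.4 ≈ 8.44.

8.44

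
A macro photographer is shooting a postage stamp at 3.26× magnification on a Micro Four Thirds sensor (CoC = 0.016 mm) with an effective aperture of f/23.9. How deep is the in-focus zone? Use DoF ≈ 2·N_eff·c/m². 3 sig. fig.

At magnification m, DoF ≈ 2·N_eff·c/m² = 2 × 23.9 × 0.016 / 3.26² = 0.7648 / 10.63 ≈ 0.072 mm.

0.0720 mm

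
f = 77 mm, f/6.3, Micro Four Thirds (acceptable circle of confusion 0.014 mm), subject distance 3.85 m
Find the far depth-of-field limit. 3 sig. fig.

Hyperfocal distance H = f²/(N·c) + f = 77²/(6.3 × 0.014) + 77 = 5929/0.0882 + 77 ≈ 67299.2 mm ≈ 67.30 m.
Far limit Df = s·(H − f)/(H − s) = 3850 × (67299.2 − 77) / (67299.2 − 3850) = 3850 × 67222.2 / 63449.2 ≈ 4078.9 mm ≈ 4.08 m.

4.08 m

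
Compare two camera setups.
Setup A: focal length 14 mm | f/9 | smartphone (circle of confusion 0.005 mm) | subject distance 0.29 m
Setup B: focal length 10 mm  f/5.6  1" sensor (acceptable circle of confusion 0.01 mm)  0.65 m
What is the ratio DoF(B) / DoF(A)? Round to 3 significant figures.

Setup A: H = 14²/(9×0.005) + 14 ≈ 4369.6 mm; DoF = Df − Dn = 309.620 − 272.719 ≈ 36.901 mm.
Setup B: H = 10²/(5.6×0.01) + 10 ≈ 1795.7 mm; DoF = Df − Dn = 1013.09 − 478.50 ≈ 534.59 mm.
Ratio = 534.59 / 36.901 ≈ 14.5.

14.5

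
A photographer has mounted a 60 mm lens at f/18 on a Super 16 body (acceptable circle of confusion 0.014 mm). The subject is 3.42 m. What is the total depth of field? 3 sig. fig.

1.70 m

Hyperfocal distance H = f²/(N·c) + f = 60²/(18 × 0.014) + 60 = 3600/0.252 + 60 ≈ 14345.7 mm ≈ 14.35 m.
Near limit Dn = s·(H − f)/(H + s − 2f) = 3420 × (14345.7 − 60) / (14345.7 + 3420 − 2 × 60) = 3420 × 14285.7 / 17645.7 ≈ 2768.8 mm.
Far limit Df = s·(H − f)/(H − s) = 3420 × (14345.7 − 60) / (14345.7 − 3420) = 3420 × 14285.7 / 10925.7 ≈ 4471.8 mm.
Depth of field = Df − Dn = 4471.8 − 2768.8 ≈ 1703.0 mm ≈ 1.70 m.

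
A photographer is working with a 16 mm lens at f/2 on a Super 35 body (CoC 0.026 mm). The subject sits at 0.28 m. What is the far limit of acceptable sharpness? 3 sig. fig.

Hyperfocal distance H = f²/(N·c) + f = 16²/(2 × 0.026) + 16 = 256/0.052 + 16 ≈ 4939.1 mm ≈ 4.939 m.
Far limit Df = s·(H − f)/(H − s) = 280 × (4939.1 − 16) / (4939.1 − 280) = 280 × 4923.1 / 4659.1 ≈ 295.87 mm.

296 mm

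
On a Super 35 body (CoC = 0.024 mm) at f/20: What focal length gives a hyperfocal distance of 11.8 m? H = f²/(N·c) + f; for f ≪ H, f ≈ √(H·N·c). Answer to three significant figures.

From H = f²/(N·c) + f, with f ≪ H: f ≈ √(H·N·c) = √(11800 × 20 × 0.024) = √5664.0 ≈ 75.26 mm.
Exact: f² + N·c·f − N·c·H = 0 ⇒ f = (−N·c + √((N·c)² + 4·N·c·H))/2 = (−0.48 + √22656)/2 ≈ 75.020 mm ≈ 75.0 mm.

75.0 mm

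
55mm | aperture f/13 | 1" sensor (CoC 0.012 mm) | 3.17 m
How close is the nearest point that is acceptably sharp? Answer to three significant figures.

2.73 m

Hyperfocal distance H = f²/(N·c) + f = 55²/(13 × 0.012) + 55 = 3025/0.156 + 55 ≈ 19446.0 mm ≈ 19.45 m.
Near limit Dn = s·(H − f)/(H + s − 2f) = 3170 × (19446.0 − 55) / (19446.0 + 3170 − 2 × 55) = 3170 × 19391.0 / 22506.0 ≈ 2731.2 mm ≈ 2.73 m.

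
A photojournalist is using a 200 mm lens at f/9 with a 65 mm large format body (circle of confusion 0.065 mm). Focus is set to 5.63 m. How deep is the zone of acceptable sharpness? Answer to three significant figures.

0.900 m

Hyperfocal distance H = f²/(N·c) + f = 200²/(9 × 0.065) + 200 = 40000/0.585 + 200 ≈ 68576.1 mm ≈ 68.58 m.
Near limit Dn = s·(H − f)/(H + s − 2f) = 5630 × (68576.1 − 200) / (68576.1 + 5630 − 2 × 200) = 5630 × 68376.1 / 73806.1 ≈ 5215.79 mm.
Far limit Df = s·(H − f)/(H − s) = 5630 × (68576.1 − 200) / (68576.1 − 5630) = 5630 × 68376.1 / 62946.1 ≈ 6115.67 mm.
Depth of field = Df − Dn = 6115.67 − 5215.79 ≈ 899.88 mm ≈ 0.900 m.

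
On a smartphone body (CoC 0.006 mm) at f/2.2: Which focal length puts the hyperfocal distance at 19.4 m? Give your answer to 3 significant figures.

From H = f²/(N·c) + f, with f ≪ H: f ≈ √(H·N·c) = √(19400 × 2.2 × 0.006) = √256.08 ≈ 16.00 mm.
The +f correction barely moves this — solving exactly, f² + N·c·f − N·c·H = 0 ⇒ f = (−N·c + √((N·c)² + 4·N·c·H))/2 = (−0.0132 + √1024.3)/2 ≈ 15.996 mm, so f ≈ 16.0 mm.

16.0 mm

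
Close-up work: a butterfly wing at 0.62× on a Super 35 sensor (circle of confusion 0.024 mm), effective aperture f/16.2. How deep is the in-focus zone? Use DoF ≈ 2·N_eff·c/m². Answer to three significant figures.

2.02 mm

At magnification m, DoF ≈ 2·N_eff·c/m² = 2 × 16.2 × 0.024 / 0.62² = 0.7776 / 0.3844 ≈ 2.02 mm.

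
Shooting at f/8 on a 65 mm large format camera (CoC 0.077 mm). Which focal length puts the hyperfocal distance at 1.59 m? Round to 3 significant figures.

From H = f²/(N·c) + f, with f ≪ H: f ≈ √(H·N·c) = √(1590 × 8 × 0.077) = √979.44 ≈ 31.30 mm.
Exact: f² + N·c·f − N·c·H = 0 ⇒ f = (−N·c + √((N·c)² + 4·N·c·H))/2 = (−0.616 + √3918.1)/2 ≈ 30.990 mm ≈ 31.0 mm.

31.0 mm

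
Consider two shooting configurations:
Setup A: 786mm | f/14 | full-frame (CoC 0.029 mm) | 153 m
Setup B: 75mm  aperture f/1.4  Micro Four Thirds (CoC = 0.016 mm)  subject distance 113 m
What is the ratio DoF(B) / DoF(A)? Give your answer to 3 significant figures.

4.12

Setup A: H = 786²/(14×0.029) + 786 ≈ 1522451.0 mm; DoF = Df − Dn = 170006 − 139087 ≈ 30919 mm.
Setup B: H = 75²/(1.4×0.016) + 75 ≈ 251191.1 mm; DoF = Df − Dn = 205340 − 77948 ≈ 127392 mm.
Ratio = 127392 / 30919 ≈ 4.12.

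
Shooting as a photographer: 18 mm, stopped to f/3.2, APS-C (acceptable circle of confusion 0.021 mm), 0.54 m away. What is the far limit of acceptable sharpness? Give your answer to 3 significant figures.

0.606 m

Hyperfocal distance H = f²/(N·c) + f = 18²/(3.2 × 0.021) + 18 = 324/0.0672 + 18 ≈ 4839.4 mm ≈ 4.839 m.
Far limit Df = s·(H − f)/(H − s) = 540 × (4839.4 − 18) / (4839.4 − 540) = 540 × 4821.4 / 4299.4 ≈ 605.56 mm ≈ 0.606 m.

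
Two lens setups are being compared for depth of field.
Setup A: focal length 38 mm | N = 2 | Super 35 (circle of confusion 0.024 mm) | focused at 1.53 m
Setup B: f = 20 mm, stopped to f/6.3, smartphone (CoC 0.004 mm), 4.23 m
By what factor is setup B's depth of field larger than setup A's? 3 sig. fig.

15.9

Setup A: H = 38²/(2×0.024) + 38 ≈ 30121.3 mm; DoF = Df − Dn = 1609.84 − 1457.70 ≈ 152.14 mm.
Setup B: H = 20²/(6.3×0.004) + 20 ≈ 15893.0 mm; DoF = Df − Dn = 5756.9 − 3343.3 ≈ 2413.6 mm.
Ratio = 2413.6 / 152.14 ≈ 15.9.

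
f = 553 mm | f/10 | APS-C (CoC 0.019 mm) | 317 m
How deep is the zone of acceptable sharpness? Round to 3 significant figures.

Hyperfocal distance H = f²/(N·c) + f = 553²/(10 × 0.019) + 553 = 305809/0.19 + 553 ≈ 1610074.1 mm ≈ 1610 m.
Near limit Dn = s·(H − f)/(H + s − 2f) = 317000 × (1610074.1 − 553) / (1610074.1 + 317000 − 2 × 553) = 317000 × 1609521.1 / 1925968.1 ≈ 264915 mm.
Far limit Df = s·(H − f)/(H − s) = 317000 × (1610074.1 − 553) / (1610074.1 − 317000) = 317000 × 1609521.1 / 1293074.1 ≈ 394578 mm.
Depth of field = Df − Dn = 394578 − 264915 ≈ 129663 mm ≈ 130 m.

130 m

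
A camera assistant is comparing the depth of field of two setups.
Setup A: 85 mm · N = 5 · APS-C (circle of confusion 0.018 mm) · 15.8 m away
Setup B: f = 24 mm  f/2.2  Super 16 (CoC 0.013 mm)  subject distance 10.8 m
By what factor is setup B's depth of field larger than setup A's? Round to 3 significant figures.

Setup A: H = 85²/(5×0.018) + 85 ≈ 80362.8 mm; DoF = Df − Dn = 19645.8 − 13213.4 ≈ 6432.4 mm.
Setup B: H = 24²/(2.2×0.013) + 24 ≈ 20163.9 mm; DoF = Df − Dn = 23229 − 7036 ≈ 16193 mm.
Ratio = 16193 / 6432.4 ≈ 2.52.

2.52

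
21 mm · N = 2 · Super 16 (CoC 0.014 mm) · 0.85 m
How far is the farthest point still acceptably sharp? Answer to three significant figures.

0.897 m

Hyperfocal distance H = f²/(N·c) + f = 21²/(2 × 0.014) + 21 = 441/0.028 + 21 ≈ 15771.0 mm ≈ 15.77 m.
Far limit Df = s·(H − f)/(H − s) = 850 × (15771.0 − 21) / (15771.0 − 850) = 850 × 15750.0 / 14921.0 ≈ 897.23 mm ≈ 0.897 m.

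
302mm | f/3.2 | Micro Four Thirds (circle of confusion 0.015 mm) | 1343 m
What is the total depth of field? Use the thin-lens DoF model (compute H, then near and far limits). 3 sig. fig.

Hyperfocal distance H = f²/(N·c) + f = 302²/(3.2 × 0.015) + 302 = 91204/0.048 + 302 ≈ 1900385.3 mm ≈ 1900 m.
Near limit Dn = s·(H − f)/(H + s − 2f) = 1343000 × (1900385.3 − 302) / (1900385.3 + 1343000 − 2 × 302) = 1343000 × 1900083.3 / 3242781.3 ≈ 786921 mm.
Far limit Df = s·(H − f)/(H − s) = 1343000 × (1900385.3 − 302) / (1900385.3 − 1343000) = 1343000 × 1900083.3 / 557385.3 ≈ 4578183 mm.
Depth of field = Df − Dn = 4578183 − 786921 ≈ 3791262 mm ≈ 3790 m.

3790 m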